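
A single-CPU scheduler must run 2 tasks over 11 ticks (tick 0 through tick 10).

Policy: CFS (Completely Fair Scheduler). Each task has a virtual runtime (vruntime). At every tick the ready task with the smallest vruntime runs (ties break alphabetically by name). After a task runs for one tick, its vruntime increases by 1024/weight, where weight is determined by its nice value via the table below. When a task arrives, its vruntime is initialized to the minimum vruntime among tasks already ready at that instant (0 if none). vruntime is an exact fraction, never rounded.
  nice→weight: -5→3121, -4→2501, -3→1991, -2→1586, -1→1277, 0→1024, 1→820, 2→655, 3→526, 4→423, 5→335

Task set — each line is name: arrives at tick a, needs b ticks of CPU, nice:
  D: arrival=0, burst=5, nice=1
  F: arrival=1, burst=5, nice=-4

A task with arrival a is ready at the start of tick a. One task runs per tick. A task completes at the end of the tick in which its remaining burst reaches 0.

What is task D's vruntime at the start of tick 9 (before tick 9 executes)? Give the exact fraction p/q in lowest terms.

t=0: vr[D=0] → run D
t=1: vr[D=256/205 F=256/205] → run D
t=2: vr[D=512/205 F=256/205] → run F
t=3: vr[D=512/205 F=20736/12505] → run F
t=4: vr[D=512/205 F=25856/12505] → run F
t=5: vr[D=512/205 F=30976/12505] → run F
t=6: vr[D=512/205 F=36096/12505] → run D
t=7: vr[D=768/205 F=36096/12505] → run F
t=8: vr[D=768/205] → run D
t=9: vr[D=1024/205] → run D
t=10: (idle)

vruntime(D, start of tick 9) = 1024/205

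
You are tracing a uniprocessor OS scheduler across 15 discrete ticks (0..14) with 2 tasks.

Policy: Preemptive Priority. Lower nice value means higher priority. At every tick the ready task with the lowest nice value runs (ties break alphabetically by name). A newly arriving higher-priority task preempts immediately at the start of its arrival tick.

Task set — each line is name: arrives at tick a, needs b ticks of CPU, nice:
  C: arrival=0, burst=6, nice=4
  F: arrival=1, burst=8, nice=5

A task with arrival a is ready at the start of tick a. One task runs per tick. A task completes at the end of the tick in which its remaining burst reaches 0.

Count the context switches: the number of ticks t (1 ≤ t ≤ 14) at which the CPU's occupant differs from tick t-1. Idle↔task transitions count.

context switches = 2

t=0: ready={C} → run C
t=1: ready={C,F} → run C
t=2: ready={C,F} → run C
t=3: ready={C,F} → run C
t=4: ready={C,F} → run C
t=5: ready={C,F} → run C
t=6: ready={F} → run F
t=7: ready={F} → run F
t=8: ready={F} → run F
t=9: ready={F} → run F
t=10: ready={F} → run F
t=11: ready={F} → run F
t=12: ready={F} → run F
t=13: ready={F} → run F
t=14: (idle)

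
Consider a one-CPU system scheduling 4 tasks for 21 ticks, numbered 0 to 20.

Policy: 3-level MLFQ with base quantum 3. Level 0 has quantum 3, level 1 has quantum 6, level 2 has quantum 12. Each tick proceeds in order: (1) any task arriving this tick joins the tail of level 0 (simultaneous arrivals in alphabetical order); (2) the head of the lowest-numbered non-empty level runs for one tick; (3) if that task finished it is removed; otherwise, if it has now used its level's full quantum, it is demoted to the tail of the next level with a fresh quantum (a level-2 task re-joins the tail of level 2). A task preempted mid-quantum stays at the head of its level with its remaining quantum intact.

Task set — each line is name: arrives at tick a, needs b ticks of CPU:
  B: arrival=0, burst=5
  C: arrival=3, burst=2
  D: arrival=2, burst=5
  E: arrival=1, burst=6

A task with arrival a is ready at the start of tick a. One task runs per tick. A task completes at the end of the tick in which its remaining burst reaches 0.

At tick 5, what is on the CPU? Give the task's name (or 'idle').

running at tick 5 = E

t=0: L0/L1/L2 = B/-/- → run B
t=1: L0/L1/L2 = BE/-/- → run B
t=2: L0/L1/L2 = BED/-/- → run B
t=3: L0/L1/L2 = EDC/B/- → run E
t=4: L0/L1/L2 = EDC/B/- → run E
t=5: L0/L1/L2 = EDC/B/- → run E
t=6: L0/L1/L2 = DC/BE/- → run D
t=7: L0/L1/L2 = DC/BE/- → run D
t=8: L0/L1/L2 = DC/BE/- → run D
t=9: L0/L1/L2 = C/BED/- → run C
t=10: L0/L1/L2 = C/BED/- → run C
t=11: L0/L1/L2 = -/BED/- → run B
t=12: L0/L1/L2 = -/BED/- → run B
t=13: L0/L1/L2 = -/ED/- → run E
t=14: L0/L1/L2 = -/ED/- → run E
t=15: L0/L1/L2 = -/ED/- → run E
t=16: L0/L1/L2 = -/D/- → run D
t=17: L0/L1/L2 = -/D/- → run D
t=18: (idle)
t=19: (idle)
t=20: (idle)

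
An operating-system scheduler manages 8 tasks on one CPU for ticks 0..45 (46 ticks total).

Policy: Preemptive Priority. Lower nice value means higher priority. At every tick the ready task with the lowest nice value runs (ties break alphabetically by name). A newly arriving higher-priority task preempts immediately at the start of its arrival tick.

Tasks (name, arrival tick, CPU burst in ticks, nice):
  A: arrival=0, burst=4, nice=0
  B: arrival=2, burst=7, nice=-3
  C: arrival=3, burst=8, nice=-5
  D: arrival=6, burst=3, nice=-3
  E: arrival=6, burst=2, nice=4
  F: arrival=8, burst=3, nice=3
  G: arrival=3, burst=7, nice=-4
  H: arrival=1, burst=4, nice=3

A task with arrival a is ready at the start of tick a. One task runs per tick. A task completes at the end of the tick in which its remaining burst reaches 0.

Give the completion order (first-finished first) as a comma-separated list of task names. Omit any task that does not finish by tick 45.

completion order = C, G, B, D, A, F, H, E

t=0: ready={A} → run A
t=1: ready={A,H} → run A
t=2: ready={A,B,H} → run B
t=3: ready={A,B,C,G,H} → run C
t=4: ready={A,B,C,G,H} → run C
t=5: ready={A,B,C,G,H} → run C
t=6: ready={A,B,C,D,E,G,H} → run C
t=7: ready={A,B,C,D,E,G,H} → run C
t=8: ready={A,B,C,D,E,F,G,H} → run C
t=9: ready={A,B,C,D,E,F,G,H} → run C
t=10: ready={A,B,C,D,E,F,G,H} → run C
t=11: ready={A,B,D,E,F,G,H} → run G
t=12: ready={A,B,D,E,F,G,H} → run G
t=13: ready={A,B,D,E,F,G,H} → run G
t=14: ready={A,B,D,E,F,G,H} → run G
t=15: ready={A,B,D,E,F,G,H} → run G
t=16: ready={A,B,D,E,F,G,H} → run G
t=17: ready={A,B,D,E,F,G,H} → run G
t=18: ready={A,B,D,E,F,H} → run B
t=19: ready={A,B,D,E,F,H} → run B
t=20: ready={A,B,D,E,F,H} → run B
t=21: ready={A,B,D,E,F,H} → run B
t=22: ready={A,B,D,E,F,H} → run B
t=23: ready={A,B,D,E,F,H} → run B
t=24: ready={A,D,E,F,H} → run D
t=25: ready={A,D,E,F,H} → run D
t=26: ready={A,D,E,F,H} → run D
t=27: ready={A,E,F,H} → run A
t=28: ready={A,E,F,H} → run A
t=29: ready={E,F,H} → run F
t=30: ready={E,F,H} → run F
t=31: ready={E,F,H} → run F
t=32: ready={E,H} → run H
t=33: ready={E,H} → run H
t=34: ready={E,H} → run H
t=35: ready={E,H} → run H
t=36: ready={E} → run E
t=37: ready={E} → run E
t=38: (idle)
t=39: (idle)
t=40: (idle)
t=41: (idle)
t=42: (idle)
t=43: (idle)
t=44: (idle)
t=45: (idle)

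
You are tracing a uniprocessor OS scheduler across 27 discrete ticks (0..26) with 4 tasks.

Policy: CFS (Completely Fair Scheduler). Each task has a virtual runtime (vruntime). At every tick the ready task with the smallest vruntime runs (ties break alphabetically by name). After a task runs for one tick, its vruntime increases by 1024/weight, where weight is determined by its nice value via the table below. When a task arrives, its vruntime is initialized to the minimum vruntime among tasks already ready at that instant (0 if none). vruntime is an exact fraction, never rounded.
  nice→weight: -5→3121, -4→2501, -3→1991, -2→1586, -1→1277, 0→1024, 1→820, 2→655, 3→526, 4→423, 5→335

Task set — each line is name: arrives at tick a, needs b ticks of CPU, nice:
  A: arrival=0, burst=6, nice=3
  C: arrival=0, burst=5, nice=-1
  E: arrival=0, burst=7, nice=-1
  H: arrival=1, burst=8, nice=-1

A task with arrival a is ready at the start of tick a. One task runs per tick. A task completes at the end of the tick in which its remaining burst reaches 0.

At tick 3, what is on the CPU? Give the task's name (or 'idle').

t=0: vr[A=0 C=0 E=0] → run A
t=1: vr[A=512/263 C=0 E=0 H=0] → run C
t=2: vr[A=512/263 C=1024/1277 E=0 H=0] → run E
t=3: vr[A=512/263 C=1024/1277 E=1024/1277 H=0] → run H
t=4: vr[A=512/263 C=1024/1277 E=1024/1277 H=1024/1277] → run C
t=5: vr[A=512/263 C=2048/1277 E=1024/1277 H=1024/1277] → run E
t=6: vr[A=512/263 C=2048/1277 E=2048/1277 H=1024/1277] → run H
t=7: vr[A=512/263 C=2048/1277 E=2048/1277 H=2048/1277] → run C
t=8: vr[A=512/263 C=3072/1277 E=2048/1277 H=2048/1277] → run E
t=9: vr[A=512/263 C=3072/1277 E=3072/1277 H=2048/1277] → run H
t=10: vr[A=512/263 C=3072/1277 E=3072/1277 H=3072/1277] → run A
t=11: vr[A=1024/263 C=3072/1277 E=3072/1277 H=3072/1277] → run C
t=12: vr[A=1024/263 C=4096/1277 E=3072/1277 H=3072/1277] → run E
t=13: vr[A=1024/263 C=4096/1277 E=4096/1277 H=3072/1277] → run H
t=14: vr[A=1024/263 C=4096/1277 E=4096/1277 H=4096/1277] → run C
t=15: vr[A=1024/263 E=4096/1277 H=4096/1277] → run E
t=16: vr[A=1024/263 E=5120/1277 H=4096/1277] → run H
t=17: vr[A=1024/263 E=5120/1277 H=5120/1277] → run A
t=18: vr[A=1536/263 E=5120/1277 H=5120/1277] → run E
t=19: vr[A=1536/263 E=6144/1277 H=5120/1277] → run H
t=20: vr[A=1536/263 E=6144/1277 H=6144/1277] → run E
t=21: vr[A=1536/263 H=6144/1277] → run H
t=22: vr[A=1536/263 H=7168/1277] → run H
t=23: vr[A=1536/263] → run A
t=24: vr[A=2048/263] → run A
t=25: vr[A=2560/263] → run A
t=26: (idle)

running at tick 3 = H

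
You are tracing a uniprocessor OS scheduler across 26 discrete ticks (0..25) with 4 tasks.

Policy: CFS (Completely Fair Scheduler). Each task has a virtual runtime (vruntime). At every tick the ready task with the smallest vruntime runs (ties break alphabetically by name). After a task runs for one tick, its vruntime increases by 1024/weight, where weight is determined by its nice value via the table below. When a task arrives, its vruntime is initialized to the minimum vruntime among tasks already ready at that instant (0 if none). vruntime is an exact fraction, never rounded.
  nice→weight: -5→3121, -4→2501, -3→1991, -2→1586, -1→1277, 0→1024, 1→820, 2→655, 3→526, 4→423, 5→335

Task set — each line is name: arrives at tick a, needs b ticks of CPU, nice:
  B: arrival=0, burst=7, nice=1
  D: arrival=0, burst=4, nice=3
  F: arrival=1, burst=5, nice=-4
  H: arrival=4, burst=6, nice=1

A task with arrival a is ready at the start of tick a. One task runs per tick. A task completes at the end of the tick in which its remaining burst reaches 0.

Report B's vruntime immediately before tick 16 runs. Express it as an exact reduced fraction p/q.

t=0: vr[B=0 D=0] → run B
t=1: vr[B=256/205 D=0 F=0] → run D
t=2: vr[B=256/205 D=512/263 F=0] → run F
t=3: vr[B=256/205 D=512/263 F=1024/2501] → run F
t=4: vr[B=256/205 D=512/263 F=2048/2501 H=2048/2501] → run F
t=5: vr[B=256/205 D=512/263 F=3072/2501 H=2048/2501] → run H
t=6: vr[B=256/205 D=512/263 F=3072/2501 H=25856/12505] → run F
t=7: vr[B=256/205 D=512/263 F=4096/2501 H=25856/12505] → run B
t=8: vr[B=512/205 D=512/263 F=4096/2501 H=25856/12505] → run F
t=9: vr[B=512/205 D=512/263 H=25856/12505] → run D
t=10: vr[B=512/205 D=1024/263 H=25856/12505] → run H
t=11: vr[B=512/205 D=1024/263 H=41472/12505] → run B
t=12: vr[B=768/205 D=1024/263 H=41472/12505] → run H
t=13: vr[B=768/205 D=1024/263 H=57088/12505] → run B
t=14: vr[B=1024/205 D=1024/263 H=57088/12505] → run D
t=15: vr[B=1024/205 D=1536/263 H=57088/12505] → run H
t=16: vr[B=1024/205 D=1536/263 H=72704/12505] → run B
t=17: vr[B=256/41 D=1536/263 H=72704/12505] → run H
t=18: vr[B=256/41 D=1536/263 H=17664/2501] → run D
t=19: vr[B=256/41 H=17664/2501] → run B
t=20: vr[B=1536/205 H=17664/2501] → run H
t=21: vr[B=1536/205] → run B
t=22: (idle)
t=23: (idle)
t=24: (idle)
t=25: (idle)

vruntime(B, start of tick 16) = 1024/205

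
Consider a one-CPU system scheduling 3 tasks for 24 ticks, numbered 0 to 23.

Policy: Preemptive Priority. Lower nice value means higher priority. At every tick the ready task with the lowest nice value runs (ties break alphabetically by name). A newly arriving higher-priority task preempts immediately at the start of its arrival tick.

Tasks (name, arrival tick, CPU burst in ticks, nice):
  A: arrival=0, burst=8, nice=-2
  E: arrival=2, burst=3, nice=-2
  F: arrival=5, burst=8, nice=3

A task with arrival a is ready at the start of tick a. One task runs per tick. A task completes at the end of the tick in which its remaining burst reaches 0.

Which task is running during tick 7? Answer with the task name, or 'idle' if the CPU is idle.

t=0: ready={A} → run A
t=1: ready={A} → run A
t=2: ready={A,E} → run A
t=3: ready={A,E} → run A
t=4: ready={A,E} → run A
t=5: ready={A,E,F} → run A
t=6: ready={A,E,F} → run A
t=7: ready={A,E,F} → run A
t=8: ready={E,F} → run E
t=9: ready={E,F} → run E
t=10: ready={E,F} → run E
t=11: ready={F} → run F
t=12: ready={F} → run F
t=13: ready={F} → run F
t=14: ready={F} → run F
t=15: ready={F} → run F
t=16: ready={F} → run F
t=17: ready={F} → run F
t=18: ready={F} → run F
t=19: (idle)
t=20: (idle)
t=21: (idle)
t=22: (idle)
t=23: (idle)

running at tick 7 = A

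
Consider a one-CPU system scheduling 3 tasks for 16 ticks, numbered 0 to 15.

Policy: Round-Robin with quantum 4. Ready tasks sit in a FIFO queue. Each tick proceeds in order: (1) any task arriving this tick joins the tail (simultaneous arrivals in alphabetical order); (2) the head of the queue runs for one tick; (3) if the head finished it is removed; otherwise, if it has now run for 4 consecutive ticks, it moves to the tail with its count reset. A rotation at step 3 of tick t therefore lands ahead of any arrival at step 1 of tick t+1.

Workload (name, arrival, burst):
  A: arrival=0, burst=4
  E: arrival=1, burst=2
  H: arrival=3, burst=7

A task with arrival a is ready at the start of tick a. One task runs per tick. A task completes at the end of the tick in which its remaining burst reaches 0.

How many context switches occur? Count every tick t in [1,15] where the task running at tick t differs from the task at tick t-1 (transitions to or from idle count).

context switches = 3

t=0: queue=[A] q_used=0 → run A
t=1: queue=[A,E] q_used=1 → run A
t=2: queue=[A,E] q_used=2 → run A
t=3: queue=[A,E,H] q_used=3 → run A
t=4: queue=[E,H] q_used=0 → run E
t=5: queue=[E,H] q_used=1 → run E
t=6: queue=[H] q_used=0 → run H
t=7: queue=[H] q_used=1 → run H
t=8: queue=[H] q_used=2 → run H
t=9: queue=[H] q_used=3 → run H
t=10: queue=[H] q_used=0 → run H
t=11: queue=[H] q_used=1 → run H
t=12: queue=[H] q_used=2 → run H
t=13: (idle)
t=14: (idle)
t=15: (idle)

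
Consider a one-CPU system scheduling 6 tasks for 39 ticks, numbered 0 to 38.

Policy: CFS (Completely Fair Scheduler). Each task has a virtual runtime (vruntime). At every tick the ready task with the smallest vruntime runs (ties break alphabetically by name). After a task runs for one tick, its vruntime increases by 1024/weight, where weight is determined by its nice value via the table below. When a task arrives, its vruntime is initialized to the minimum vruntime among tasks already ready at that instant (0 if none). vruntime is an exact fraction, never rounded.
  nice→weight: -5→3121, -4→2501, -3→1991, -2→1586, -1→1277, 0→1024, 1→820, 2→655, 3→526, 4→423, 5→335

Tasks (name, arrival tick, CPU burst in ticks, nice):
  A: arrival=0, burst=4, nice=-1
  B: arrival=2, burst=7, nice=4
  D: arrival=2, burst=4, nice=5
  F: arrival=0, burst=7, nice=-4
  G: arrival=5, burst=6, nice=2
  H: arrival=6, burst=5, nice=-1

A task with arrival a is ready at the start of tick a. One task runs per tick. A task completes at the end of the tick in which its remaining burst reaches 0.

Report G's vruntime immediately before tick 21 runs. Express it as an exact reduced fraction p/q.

vruntime(G, start of tick 21) = 3286016/836435

t=0: vr[A=0 F=0] → run A
t=1: vr[A=1024/1277 F=0] → run F
t=2: vr[A=1024/1277 B=1024/2501 D=1024/2501 F=1024/2501] → run B
t=3: vr[A=1024/1277 B=2994176/1057923 D=1024/2501 F=1024/2501] → run D
t=4: vr[A=1024/1277 B=2994176/1057923 D=2904064/837835 F=1024/2501] → run F
t=5: vr[A=1024/1277 B=2994176/1057923 D=2904064/837835 F=2048/2501 G=1024/1277] → run A
t=6: vr[A=2048/1277 B=2994176/1057923 D=2904064/837835 F=2048/2501 G=1024/1277 H=1024/1277] → run G
t=7: vr[A=2048/1277 B=2994176/1057923 D=2904064/837835 F=2048/2501 G=1978368/836435 H=1024/1277] → run H
t=8: vr[A=2048/1277 B=2994176/1057923 D=2904064/837835 F=2048/2501 G=1978368/836435 H=2048/1277] → run F
t=9: vr[A=2048/1277 B=2994176/1057923 D=2904064/837835 F=3072/2501 G=1978368/836435 H=2048/1277] → run F
t=10: vr[A=2048/1277 B=2994176/1057923 D=2904064/837835 F=4096/2501 G=1978368/836435 H=2048/1277] → run A
t=11: vr[A=3072/1277 B=2994176/1057923 D=2904064/837835 F=4096/2501 G=1978368/836435 H=2048/1277] → run H
t=12: vr[A=3072/1277 B=2994176/1057923 D=2904064/837835 F=4096/2501 G=1978368/836435 H=3072/1277] → run F
t=13: vr[A=3072/1277 B=2994176/1057923 D=2904064/837835 F=5120/2501 G=1978368/836435 H=3072/1277] → run F
t=14: vr[A=3072/1277 B=2994176/1057923 D=2904064/837835 F=6144/2501 G=1978368/836435 H=3072/1277] → run G
t=15: vr[A=3072/1277 B=2994176/1057923 D=2904064/837835 F=6144/2501 G=3286016/836435 H=3072/1277] → run A
t=16: vr[B=2994176/1057923 D=2904064/837835 F=6144/2501 G=3286016/836435 H=3072/1277] → run H
t=17: vr[B=2994176/1057923 D=2904064/837835 F=6144/2501 G=3286016/836435 H=4096/1277] → run F
t=18: vr[B=2994176/1057923 D=2904064/837835 G=3286016/836435 H=4096/1277] → run B
t=19: vr[B=5555200/1057923 D=2904064/837835 G=3286016/836435 H=4096/1277] → run H
t=20: vr[B=5555200/1057923 D=2904064/837835 G=3286016/836435 H=5120/1277] → run D
t=21: vr[B=5555200/1057923 D=5465088/837835 G=3286016/836435 H=5120/1277] → run G
t=22: vr[B=5555200/1057923 D=5465088/837835 G=4593664/836435 H=5120/1277] → run H
t=23: vr[B=5555200/1057923 D=5465088/837835 G=4593664/836435] → run B
t=24: vr[B=2705408/352641 D=5465088/837835 G=4593664/836435] → run G
t=25: vr[B=2705408/352641 D=5465088/837835 G=5901312/836435] → run D
t=26: vr[B=2705408/352641 D=8026112/837835 G=5901312/836435] → run G
t=27: vr[B=2705408/352641 D=8026112/837835 G=1441792/167287] → run B
t=28: vr[B=10677248/1057923 D=8026112/837835 G=1441792/167287] → run G
t=29: vr[B=10677248/1057923 D=8026112/837835] → run D
t=30: vr[B=10677248/1057923] → run B
t=31: vr[B=13238272/1057923] → run B
t=32: vr[B=5266432/352641] → run B
t=33: (idle)
t=34: (idle)
t=35: (idle)
t=36: (idle)
t=37: (idle)
t=38: (idle)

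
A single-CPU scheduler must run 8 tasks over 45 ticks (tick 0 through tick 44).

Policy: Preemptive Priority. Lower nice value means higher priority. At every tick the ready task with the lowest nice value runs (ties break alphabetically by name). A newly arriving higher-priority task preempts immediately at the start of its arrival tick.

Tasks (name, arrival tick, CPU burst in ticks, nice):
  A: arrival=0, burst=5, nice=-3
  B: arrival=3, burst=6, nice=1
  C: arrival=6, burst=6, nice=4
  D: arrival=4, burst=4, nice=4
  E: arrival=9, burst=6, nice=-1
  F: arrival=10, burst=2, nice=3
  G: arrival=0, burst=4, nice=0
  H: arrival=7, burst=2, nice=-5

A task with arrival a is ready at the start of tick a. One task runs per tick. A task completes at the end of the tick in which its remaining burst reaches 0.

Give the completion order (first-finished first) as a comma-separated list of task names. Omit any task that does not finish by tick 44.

t=0: ready={A,G} → run A
t=1: ready={A,G} → run A
t=2: ready={A,G} → run A
t=3: ready={A,B,G} → run A
t=4: ready={A,B,D,G} → run A
t=5: ready={B,D,G} → run G
t=6: ready={B,C,D,G} → run G
t=7: ready={B,C,D,G,H} → run H
t=8: ready={B,C,D,G,H} → run H
t=9: ready={B,C,D,E,G} → run E
t=10: ready={B,C,D,E,F,G} → run E
t=11: ready={B,C,D,E,F,G} → run E
t=12: ready={B,C,D,E,F,G} → run E
t=13: ready={B,C,D,E,F,G} → run E
t=14: ready={B,C,D,E,F,G} → run E
t=15: ready={B,C,D,F,G} → run G
t=16: ready={B,C,D,F,G} → run G
t=17: ready={B,C,D,F} → run B
t=18: ready={B,C,D,F} → run B
t=19: ready={B,C,D,F} → run B
t=20: ready={B,C,D,F} → run B
t=21: ready={B,C,D,F} → run B
t=22: ready={B,C,D,F} → run B
t=23: ready={C,D,F} → run F
t=24: ready={C,D,F} → run F
t=25: ready={C,D} → run C
t=26: ready={C,D} → run C
t=27: ready={C,D} → run C
t=28: ready={C,D} → run C
t=29: ready={C,D} → run C
t=30: ready={C,D} → run C
t=31: ready={D} → run D
t=32: ready={D} → run D
t=33: ready={D} → run D
t=34: ready={D} → run D
t=35: (idle)
t=36: (idle)
t=37: (idle)
t=38: (idle)
t=39: (idle)
t=40: (idle)
t=41: (idle)
t=42: (idle)
t=43: (idle)
t=44: (idle)

completion order = A, H, E, G, B, F, C, D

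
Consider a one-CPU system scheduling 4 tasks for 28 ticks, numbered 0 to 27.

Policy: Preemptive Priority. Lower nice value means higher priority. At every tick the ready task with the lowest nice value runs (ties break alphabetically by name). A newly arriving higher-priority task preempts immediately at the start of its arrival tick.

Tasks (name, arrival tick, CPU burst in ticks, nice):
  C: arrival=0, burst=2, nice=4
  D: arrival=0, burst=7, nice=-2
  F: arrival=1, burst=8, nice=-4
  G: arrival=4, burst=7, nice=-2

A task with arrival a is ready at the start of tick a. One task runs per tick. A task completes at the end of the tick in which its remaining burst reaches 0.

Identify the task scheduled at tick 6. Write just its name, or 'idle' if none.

running at tick 6 = F

t=0: ready={C,D} → run D
t=1: ready={C,D,F} → run F
t=2: ready={C,D,F} → run F
t=3: ready={C,D,F} → run F
t=4: ready={C,D,F,G} → run F
t=5: ready={C,D,F,G} → run F
t=6: ready={C,D,F,G} → run F
t=7: ready={C,D,F,G} → run F
t=8: ready={C,D,F,G} → run F
t=9: ready={C,D,G} → run D
t=10: ready={C,D,G} → run D
t=11: ready={C,D,G} → run D
t=12: ready={C,D,G} → run D
t=13: ready={C,D,G} → run D
t=14: ready={C,D,G} → run D
t=15: ready={C,G} → run G
t=16: ready={C,G} → run G
t=17: ready={C,G} → run G
t=18: ready={C,G} → run G
t=19: ready={C,G} → run G
t=20: ready={C,G} → run G
t=21: ready={C,G} → run G
t=22: ready={C} → run C
t=23: ready={C} → run C
t=24: (idle)
t=25: (idle)
t=26: (idle)
t=27: (idle)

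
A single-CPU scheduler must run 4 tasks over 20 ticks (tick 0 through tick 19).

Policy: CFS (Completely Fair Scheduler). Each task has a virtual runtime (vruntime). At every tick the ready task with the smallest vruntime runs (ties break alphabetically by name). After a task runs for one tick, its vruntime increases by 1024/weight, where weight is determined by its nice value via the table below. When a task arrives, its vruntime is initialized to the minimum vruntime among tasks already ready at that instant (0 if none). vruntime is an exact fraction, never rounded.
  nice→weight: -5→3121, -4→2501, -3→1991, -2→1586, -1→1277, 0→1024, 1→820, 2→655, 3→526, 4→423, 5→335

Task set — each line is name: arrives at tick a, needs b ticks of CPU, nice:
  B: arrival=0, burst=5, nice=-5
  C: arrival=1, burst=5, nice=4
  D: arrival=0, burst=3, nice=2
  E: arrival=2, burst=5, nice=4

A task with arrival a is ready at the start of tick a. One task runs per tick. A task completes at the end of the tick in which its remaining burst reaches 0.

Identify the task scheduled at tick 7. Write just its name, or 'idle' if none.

running at tick 7 = B

t=0: vr[B=0 D=0] → run B
t=1: vr[B=1024/3121 C=0 D=0] → run C
t=2: vr[B=1024/3121 C=1024/423 D=0 E=0] → run D
t=3: vr[B=1024/3121 C=1024/423 D=1024/655 E=0] → run E
t=4: vr[B=1024/3121 C=1024/423 D=1024/655 E=1024/423] → run B
t=5: vr[B=2048/3121 C=1024/423 D=1024/655 E=1024/423] → run B
t=6: vr[B=3072/3121 C=1024/423 D=1024/655 E=1024/423] → run B
t=7: vr[B=4096/3121 C=1024/423 D=1024/655 E=1024/423] → run B
t=8: vr[C=1024/423 D=1024/655 E=1024/423] → run D
t=9: vr[C=1024/423 D=2048/655 E=1024/423] → run C
t=10: vr[C=2048/423 D=2048/655 E=1024/423] → run E
t=11: vr[C=2048/423 D=2048/655 E=2048/423] → run D
t=12: vr[C=2048/423 E=2048/423] → run C
t=13: vr[C=1024/141 E=2048/423] → run E
t=14: vr[C=1024/141 E=1024/141] → run C
t=15: vr[C=4096/423 E=1024/141] → run E
t=16: vr[C=4096/423 E=4096/423] → run C
t=17: vr[E=4096/423] → run E
t=18: (idle)
t=19: (idle)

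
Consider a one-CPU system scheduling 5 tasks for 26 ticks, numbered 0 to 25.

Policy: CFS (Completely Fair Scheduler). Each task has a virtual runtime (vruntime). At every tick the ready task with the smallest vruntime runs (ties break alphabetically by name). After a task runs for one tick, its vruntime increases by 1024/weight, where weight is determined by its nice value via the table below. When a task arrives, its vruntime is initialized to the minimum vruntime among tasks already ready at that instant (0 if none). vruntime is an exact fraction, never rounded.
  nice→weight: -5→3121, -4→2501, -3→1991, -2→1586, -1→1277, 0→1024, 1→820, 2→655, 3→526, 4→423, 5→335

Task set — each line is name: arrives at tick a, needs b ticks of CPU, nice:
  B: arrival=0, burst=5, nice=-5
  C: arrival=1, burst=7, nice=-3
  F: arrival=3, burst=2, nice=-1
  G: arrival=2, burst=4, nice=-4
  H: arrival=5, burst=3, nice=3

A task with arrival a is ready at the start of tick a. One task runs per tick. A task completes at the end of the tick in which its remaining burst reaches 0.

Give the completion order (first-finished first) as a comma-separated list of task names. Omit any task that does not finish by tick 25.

t=0: vr[B=0] → run B
t=1: vr[B=1024/3121 C=1024/3121] → run B
t=2: vr[B=2048/3121 C=1024/3121 G=1024/3121] → run C
t=3: vr[B=2048/3121 C=5234688/6213911 F=1024/3121 G=1024/3121] → run F
t=4: vr[B=2048/3121 C=5234688/6213911 F=4503552/3985517 G=1024/3121] → run G
t=5: vr[B=2048/3121 C=5234688/6213911 F=4503552/3985517 G=5756928/7805621 H=2048/3121] → run B
t=6: vr[B=3072/3121 C=5234688/6213911 F=4503552/3985517 G=5756928/7805621 H=2048/3121] → run H
t=7: vr[B=3072/3121 C=5234688/6213911 F=4503552/3985517 G=5756928/7805621 H=2136576/820823] → run G
t=8: vr[B=3072/3121 C=5234688/6213911 F=4503552/3985517 G=8952832/7805621 H=2136576/820823] → run C
t=9: vr[B=3072/3121 C=8430592/6213911 F=4503552/3985517 G=8952832/7805621 H=2136576/820823] → run B
t=10: vr[B=4096/3121 C=8430592/6213911 F=4503552/3985517 G=8952832/7805621 H=2136576/820823] → run F
t=11: vr[B=4096/3121 C=8430592/6213911 G=8952832/7805621 H=2136576/820823] → run G
t=12: vr[B=4096/3121 C=8430592/6213911 G=12148736/7805621 H=2136576/820823] → run B
t=13: vr[C=8430592/6213911 G=12148736/7805621 H=2136576/820823] → run C
t=14: vr[C=11626496/6213911 G=12148736/7805621 H=2136576/820823] → run G
t=15: vr[C=11626496/6213911 H=2136576/820823] → run C
t=16: vr[C=14822400/6213911 H=2136576/820823] → run C
t=17: vr[C=18018304/6213911 H=2136576/820823] → run H
t=18: vr[C=18018304/6213911 H=3734528/820823] → run C
t=19: vr[C=21214208/6213911 H=3734528/820823] → run C
t=20: vr[H=3734528/820823] → run H
t=21: (idle)
t=22: (idle)
t=23: (idle)
t=24: (idle)
t=25: (idle)

completion order = F, B, G, C, H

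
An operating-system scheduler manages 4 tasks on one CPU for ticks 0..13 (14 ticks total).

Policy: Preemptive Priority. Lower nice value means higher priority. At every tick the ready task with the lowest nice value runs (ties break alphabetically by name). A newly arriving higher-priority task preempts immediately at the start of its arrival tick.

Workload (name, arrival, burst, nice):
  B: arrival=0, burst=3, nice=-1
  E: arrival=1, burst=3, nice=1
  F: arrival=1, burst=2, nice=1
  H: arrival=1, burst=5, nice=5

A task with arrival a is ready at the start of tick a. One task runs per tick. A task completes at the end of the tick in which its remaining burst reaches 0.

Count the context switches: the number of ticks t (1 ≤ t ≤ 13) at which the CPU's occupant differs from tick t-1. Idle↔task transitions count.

t=0: ready={B} → run B
t=1: ready={B,E,F,H} → run B
t=2: ready={B,E,F,H} → run B
t=3: ready={E,F,H} → run E
t=4: ready={E,F,H} → run E
t=5: ready={E,F,H} → run E
t=6: ready={F,H} → run F
t=7: ready={F,H} → run F
t=8: ready={H} → run H
t=9: ready={H} → run H
t=10: ready={H} → run H
t=11: ready={H} → run H
t=12: ready={H} → run H
t=13: (idle)

context switches = 4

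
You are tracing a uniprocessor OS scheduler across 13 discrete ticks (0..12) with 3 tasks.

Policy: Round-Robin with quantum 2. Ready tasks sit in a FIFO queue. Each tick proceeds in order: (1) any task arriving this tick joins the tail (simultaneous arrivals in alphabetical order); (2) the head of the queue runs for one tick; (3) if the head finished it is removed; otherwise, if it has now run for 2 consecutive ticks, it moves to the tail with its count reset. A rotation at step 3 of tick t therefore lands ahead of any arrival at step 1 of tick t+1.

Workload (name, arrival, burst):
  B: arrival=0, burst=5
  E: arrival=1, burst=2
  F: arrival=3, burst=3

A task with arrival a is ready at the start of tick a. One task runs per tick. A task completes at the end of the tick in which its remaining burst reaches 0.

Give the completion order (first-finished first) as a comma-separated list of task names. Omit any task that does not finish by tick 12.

t=0: queue=[B] q_used=0 → run B
t=1: queue=[B,E] q_used=1 → run B
t=2: queue=[E,B] q_used=0 → run E
t=3: queue=[E,B,F] q_used=1 → run E
t=4: queue=[B,F] q_used=0 → run B
t=5: queue=[B,F] q_used=1 → run B
t=6: queue=[F,B] q_used=0 → run F
t=7: queue=[F,B] q_used=1 → run F
t=8: queue=[B,F] q_used=0 → run B
t=9: queue=[F] q_used=0 → run F
t=10: (idle)
t=11: (idle)
t=12: (idle)

completion order = E, B, F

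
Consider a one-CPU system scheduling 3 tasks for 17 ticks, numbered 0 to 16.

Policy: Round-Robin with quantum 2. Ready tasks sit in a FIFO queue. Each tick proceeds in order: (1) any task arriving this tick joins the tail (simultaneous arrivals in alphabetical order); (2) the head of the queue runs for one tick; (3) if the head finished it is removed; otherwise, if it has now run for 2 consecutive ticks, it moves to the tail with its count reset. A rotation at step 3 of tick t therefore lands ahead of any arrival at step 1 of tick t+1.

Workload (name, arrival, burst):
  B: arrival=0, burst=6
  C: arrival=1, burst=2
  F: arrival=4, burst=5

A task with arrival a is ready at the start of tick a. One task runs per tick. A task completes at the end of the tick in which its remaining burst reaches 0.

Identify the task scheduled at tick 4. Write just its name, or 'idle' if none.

t=0: queue=[B] q_used=0 → run B
t=1: queue=[B,C] q_used=1 → run B
t=2: queue=[C,B] q_used=0 → run C
t=3: queue=[C,B] q_used=1 → run C
t=4: queue=[B,F] q_used=0 → run B
t=5: queue=[B,F] q_used=1 → run B
t=6: queue=[F,B] q_used=0 → run F
t=7: queue=[F,B] q_used=1 → run F
t=8: queue=[B,F] q_used=0 → run B
t=9: queue=[B,F] q_used=1 → run B
t=10: queue=[F] q_used=0 → run F
t=11: queue=[F] q_used=1 → run F
t=12: queue=[F] q_used=0 → run F
t=13: (idle)
t=14: (idle)
t=15: (idle)
t=16: (idle)

running at tick 4 = B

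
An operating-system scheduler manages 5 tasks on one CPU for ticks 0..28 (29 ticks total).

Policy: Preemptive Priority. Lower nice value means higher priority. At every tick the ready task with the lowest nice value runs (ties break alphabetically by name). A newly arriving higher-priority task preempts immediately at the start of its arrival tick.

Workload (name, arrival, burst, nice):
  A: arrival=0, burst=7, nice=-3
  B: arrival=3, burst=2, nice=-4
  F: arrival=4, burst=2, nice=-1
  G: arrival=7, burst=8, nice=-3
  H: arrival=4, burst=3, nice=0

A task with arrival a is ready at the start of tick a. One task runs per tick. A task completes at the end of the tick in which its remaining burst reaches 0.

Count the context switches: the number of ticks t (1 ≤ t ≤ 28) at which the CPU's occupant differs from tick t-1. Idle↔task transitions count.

context switches = 6

t=0: ready={A} → run A
t=1: ready={A} → run A
t=2: ready={A} → run A
t=3: ready={A,B} → run B
t=4: ready={A,B,F,H} → run B
t=5: ready={A,F,H} → run A
t=6: ready={A,F,H} → run A
t=7: ready={A,F,G,H} → run A
t=8: ready={A,F,G,H} → run A
t=9: ready={F,G,H} → run G
t=10: ready={F,G,H} → run G
t=11: ready={F,G,H} → run G
t=12: ready={F,G,H} → run G
t=13: ready={F,G,H} → run G
t=14: ready={F,G,H} → run G
t=15: ready={F,G,H} → run G
t=16: ready={F,G,H} → run G
t=17: ready={F,H} → run F
t=18: ready={F,H} → run F
t=19: ready={H} → run H
t=20: ready={H} → run H
t=21: ready={H} → run H
t=22: (idle)
t=23: (idle)
t=24: (idle)
t=25: (idle)
t=26: (idle)
t=27: (idle)
t=28: (idle)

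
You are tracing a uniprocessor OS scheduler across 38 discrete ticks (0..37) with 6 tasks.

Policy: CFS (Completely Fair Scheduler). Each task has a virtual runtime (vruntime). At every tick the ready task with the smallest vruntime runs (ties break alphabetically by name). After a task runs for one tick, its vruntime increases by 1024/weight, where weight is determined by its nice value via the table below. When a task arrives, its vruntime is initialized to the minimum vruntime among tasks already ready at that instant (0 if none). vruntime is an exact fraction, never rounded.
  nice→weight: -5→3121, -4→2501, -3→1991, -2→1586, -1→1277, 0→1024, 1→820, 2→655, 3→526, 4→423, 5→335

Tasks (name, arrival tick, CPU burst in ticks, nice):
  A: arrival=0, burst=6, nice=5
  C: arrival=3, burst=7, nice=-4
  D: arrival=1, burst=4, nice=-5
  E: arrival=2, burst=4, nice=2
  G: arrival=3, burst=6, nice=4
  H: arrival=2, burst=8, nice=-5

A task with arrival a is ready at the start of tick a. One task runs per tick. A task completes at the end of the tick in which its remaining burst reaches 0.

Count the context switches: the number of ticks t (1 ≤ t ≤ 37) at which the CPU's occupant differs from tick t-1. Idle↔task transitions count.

t=0: vr[A=0] → run A
t=1: vr[A=1024/335 D=1024/335] → run A
t=2: vr[A=2048/335 D=1024/335 E=1024/335 H=1024/335] → run D
t=3: vr[A=2048/335 C=1024/335 D=3538944/1045535 E=1024/335 G=1024/335 H=1024/335] → run C
t=4: vr[A=2048/335 C=2904064/837835 D=3538944/1045535 E=1024/335 G=1024/335 H=1024/335] → run E
t=5: vr[A=2048/335 C=2904064/837835 D=3538944/1045535 E=202752/43885 G=1024/335 H=1024/335] → run G
t=6: vr[A=2048/335 C=2904064/837835 D=3538944/1045535 E=202752/43885 G=776192/141705 H=1024/335] → run H
t=7: vr[A=2048/335 C=2904064/837835 D=3538944/1045535 E=202752/43885 G=776192/141705 H=3538944/1045535] → run D
t=8: vr[A=2048/335 C=2904064/837835 D=3881984/1045535 E=202752/43885 G=776192/141705 H=3538944/1045535] → run H
t=9: vr[A=2048/335 C=2904064/837835 D=3881984/1045535 E=202752/43885 G=776192/141705 H=3881984/1045535] → run C
t=10: vr[A=2048/335 C=3247104/837835 D=3881984/1045535 E=202752/43885 G=776192/141705 H=3881984/1045535] → run D
t=11: vr[A=2048/335 C=3247104/837835 D=4225024/1045535 E=202752/43885 G=776192/141705 H=3881984/1045535] → run H
t=12: vr[A=2048/335 C=3247104/837835 D=4225024/1045535 E=202752/43885 G=776192/141705 H=4225024/1045535] → run C
t=13: vr[A=2048/335 C=3590144/837835 D=4225024/1045535 E=202752/43885 G=776192/141705 H=4225024/1045535] → run D
t=14: vr[A=2048/335 C=3590144/837835 E=202752/43885 G=776192/141705 H=4225024/1045535] → run H
t=15: vr[A=2048/335 C=3590144/837835 E=202752/43885 G=776192/141705 H=4568064/1045535] → run C
t=16: vr[A=2048/335 C=3933184/837835 E=202752/43885 G=776192/141705 H=4568064/1045535] → run H
t=17: vr[A=2048/335 C=3933184/837835 E=202752/43885 G=776192/141705 H=4911104/1045535] → run E
t=18: vr[A=2048/335 C=3933184/837835 E=54272/8777 G=776192/141705 H=4911104/1045535] → run C
t=19: vr[A=2048/335 C=4276224/837835 E=54272/8777 G=776192/141705 H=4911104/1045535] → run H
t=20: vr[A=2048/335 C=4276224/837835 E=54272/8777 G=776192/141705 H=5254144/1045535] → run H
t=21: vr[A=2048/335 C=4276224/837835 E=54272/8777 G=776192/141705 H=5597184/1045535] → run C
t=22: vr[A=2048/335 C=4619264/837835 E=54272/8777 G=776192/141705 H=5597184/1045535] → run H
t=23: vr[A=2048/335 C=4619264/837835 E=54272/8777 G=776192/141705] → run G
t=24: vr[A=2048/335 C=4619264/837835 E=54272/8777 G=1119232/141705] → run C
t=25: vr[A=2048/335 E=54272/8777 G=1119232/141705] → run A
t=26: vr[A=3072/335 E=54272/8777 G=1119232/141705] → run E
t=27: vr[A=3072/335 E=339968/43885 G=1119232/141705] → run E
t=28: vr[A=3072/335 G=1119232/141705] → run G
t=29: vr[A=3072/335 G=487424/47235] → run A
t=30: vr[A=4096/335 G=487424/47235] → run G
t=31: vr[A=4096/335 G=1805312/141705] → run A
t=32: vr[A=1024/67 G=1805312/141705] → run G
t=33: vr[A=1024/67 G=2148352/141705] → run G
t=34: vr[A=1024/67] → run A
t=35: (idle)
t=36: (idle)
t=37: (idle)

context switches = 31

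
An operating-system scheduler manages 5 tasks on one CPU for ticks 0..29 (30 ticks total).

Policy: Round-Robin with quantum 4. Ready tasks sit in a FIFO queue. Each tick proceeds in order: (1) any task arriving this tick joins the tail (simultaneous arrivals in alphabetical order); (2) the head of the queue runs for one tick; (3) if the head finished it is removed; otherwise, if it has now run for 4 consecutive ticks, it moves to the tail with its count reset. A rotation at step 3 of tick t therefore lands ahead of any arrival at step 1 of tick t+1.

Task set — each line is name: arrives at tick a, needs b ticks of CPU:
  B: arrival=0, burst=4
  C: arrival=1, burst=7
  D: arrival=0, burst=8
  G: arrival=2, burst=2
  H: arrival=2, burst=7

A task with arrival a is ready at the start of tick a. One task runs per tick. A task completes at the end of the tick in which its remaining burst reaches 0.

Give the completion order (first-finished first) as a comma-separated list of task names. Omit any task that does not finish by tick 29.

completion order = B, G, D, C, H

t=0: queue=[B,D] q_used=0 → run B
t=1: queue=[B,D,C] q_used=1 → run B
t=2: queue=[B,D,C,G,H] q_used=2 → run B
t=3: queue=[B,D,C,G,H] q_used=3 → run B
t=4: queue=[D,C,G,H] q_used=0 → run D
t=5: queue=[D,C,G,H] q_used=1 → run D
t=6: queue=[D,C,G,H] q_used=2 → run D
t=7: queue=[D,C,G,H] q_used=3 → run D
t=8: queue=[C,G,H,D] q_used=0 → run C
t=9: queue=[C,G,H,D] q_used=1 → run C
t=10: queue=[C,G,H,D] q_used=2 → run C
t=11: queue=[C,G,H,D] q_used=3 → run C
t=12: queue=[G,H,D,C] q_used=0 → run G
t=13: queue=[G,H,D,C] q_used=1 → run G
t=14: queue=[H,D,C] q_used=0 → run H
t=15: queue=[H,D,C] q_used=1 → run H
t=16: queue=[H,D,C] q_used=2 → run H
t=17: queue=[H,D,C] q_used=3 → run H
t=18: queue=[D,C,H] q_used=0 → run D
t=19: queue=[D,C,H] q_used=1 → run D
t=20: queue=[D,C,H] q_used=2 → run D
t=21: queue=[D,C,H] q_used=3 → run D
t=22: queue=[C,H] q_used=0 → run C
t=23: queue=[C,H] q_used=1 → run C
t=24: queue=[C,H] q_used=2 → run C
t=25: queue=[H] q_used=0 → run H
t=26: queue=[H] q_used=1 → run H
t=27: queue=[H] q_used=2 → run H
t=28: (idle)
t=29: (idle)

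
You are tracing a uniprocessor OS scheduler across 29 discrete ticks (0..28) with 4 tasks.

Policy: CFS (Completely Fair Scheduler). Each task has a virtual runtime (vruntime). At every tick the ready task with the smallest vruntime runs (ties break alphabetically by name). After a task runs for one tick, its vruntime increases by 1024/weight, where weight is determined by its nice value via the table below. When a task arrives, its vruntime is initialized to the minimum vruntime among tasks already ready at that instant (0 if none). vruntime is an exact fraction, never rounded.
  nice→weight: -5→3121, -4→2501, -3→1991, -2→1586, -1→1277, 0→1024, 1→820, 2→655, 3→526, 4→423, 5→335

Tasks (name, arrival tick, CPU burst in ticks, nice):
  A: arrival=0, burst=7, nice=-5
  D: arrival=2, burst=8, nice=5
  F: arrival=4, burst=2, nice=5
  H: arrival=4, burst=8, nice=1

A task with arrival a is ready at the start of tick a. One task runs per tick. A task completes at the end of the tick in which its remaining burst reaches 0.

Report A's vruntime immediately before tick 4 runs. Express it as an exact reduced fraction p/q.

vruntime(A, start of tick 4) = 3072/3121

t=0: vr[A=0] → run A
t=1: vr[A=1024/3121] → run A
t=2: vr[A=2048/3121 D=2048/3121] → run A
t=3: vr[A=3072/3121 D=2048/3121] → run D
t=4: vr[A=3072/3121 D=3881984/1045535 F=3072/3121 H=3072/3121] → run A
t=5: vr[A=4096/3121 D=3881984/1045535 F=3072/3121 H=3072/3121] → run F
t=6: vr[A=4096/3121 D=3881984/1045535 F=4225024/1045535 H=3072/3121] → run H
t=7: vr[A=4096/3121 D=3881984/1045535 F=4225024/1045535 H=1428736/639805] → run A
t=8: vr[A=5120/3121 D=3881984/1045535 F=4225024/1045535 H=1428736/639805] → run A
t=9: vr[A=6144/3121 D=3881984/1045535 F=4225024/1045535 H=1428736/639805] → run A
t=10: vr[D=3881984/1045535 F=4225024/1045535 H=1428736/639805] → run H
t=11: vr[D=3881984/1045535 F=4225024/1045535 H=2227712/639805] → run H
t=12: vr[D=3881984/1045535 F=4225024/1045535 H=3026688/639805] → run D
t=13: vr[D=7077888/1045535 F=4225024/1045535 H=3026688/639805] → run F
t=14: vr[D=7077888/1045535 H=3026688/639805] → run H
t=15: vr[D=7077888/1045535 H=3825664/639805] → run H
t=16: vr[D=7077888/1045535 H=924928/127961] → run D
t=17: vr[D=10273792/1045535 H=924928/127961] → run H
t=18: vr[D=10273792/1045535 H=5423616/639805] → run H
t=19: vr[D=10273792/1045535 H=6222592/639805] → run H
t=20: vr[D=10273792/1045535] → run D
t=21: vr[D=13469696/1045535] → run D
t=22: vr[D=3333120/209107] → run D
t=23: vr[D=19861504/1045535] → run D
t=24: vr[D=23057408/1045535] → run D
t=25: (idle)
t=26: (idle)
t=27: (idle)
t=28: (idle)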